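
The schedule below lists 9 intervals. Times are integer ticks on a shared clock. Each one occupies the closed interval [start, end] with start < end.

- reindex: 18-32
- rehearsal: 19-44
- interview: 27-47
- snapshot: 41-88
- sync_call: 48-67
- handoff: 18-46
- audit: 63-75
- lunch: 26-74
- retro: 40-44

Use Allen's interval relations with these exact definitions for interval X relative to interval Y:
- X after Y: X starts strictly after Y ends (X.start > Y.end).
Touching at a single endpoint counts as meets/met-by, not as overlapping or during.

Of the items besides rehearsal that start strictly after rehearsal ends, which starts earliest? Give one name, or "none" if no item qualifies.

Target rehearsal = [19, 44].
audit [63, 75] → after → candidate.
handoff [18, 46] → contains → excluded.
interview [27, 47] → overlapped-by → excluded.
lunch [26, 74] → overlapped-by → excluded.
reindex [18, 32] → overlaps → excluded.
retro [40, 44] → finishes → excluded.
snapshot [41, 88] → overlapped-by → excluded.
sync_call [48, 67] → after → candidate.
Among candidates, earliest start is 48 → sync_call.

sync_call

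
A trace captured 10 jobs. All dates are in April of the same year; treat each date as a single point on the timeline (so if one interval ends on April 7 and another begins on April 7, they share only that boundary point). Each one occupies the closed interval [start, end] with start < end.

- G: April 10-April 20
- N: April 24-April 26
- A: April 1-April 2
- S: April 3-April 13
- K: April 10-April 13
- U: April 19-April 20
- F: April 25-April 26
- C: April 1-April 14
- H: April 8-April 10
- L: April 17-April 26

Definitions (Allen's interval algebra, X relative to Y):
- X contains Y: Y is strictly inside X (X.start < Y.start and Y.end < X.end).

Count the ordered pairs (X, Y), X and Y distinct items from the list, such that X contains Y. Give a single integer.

Checking all 90 ordered pairs for relation 'contains'; matching pairs in alphabetical order:
(C, H): C contains H ✓
(C, K): C contains K ✓
(C, S): C contains S ✓
(L, U): L contains U ✓
(S, H): S contains H ✓
Count: 5.

5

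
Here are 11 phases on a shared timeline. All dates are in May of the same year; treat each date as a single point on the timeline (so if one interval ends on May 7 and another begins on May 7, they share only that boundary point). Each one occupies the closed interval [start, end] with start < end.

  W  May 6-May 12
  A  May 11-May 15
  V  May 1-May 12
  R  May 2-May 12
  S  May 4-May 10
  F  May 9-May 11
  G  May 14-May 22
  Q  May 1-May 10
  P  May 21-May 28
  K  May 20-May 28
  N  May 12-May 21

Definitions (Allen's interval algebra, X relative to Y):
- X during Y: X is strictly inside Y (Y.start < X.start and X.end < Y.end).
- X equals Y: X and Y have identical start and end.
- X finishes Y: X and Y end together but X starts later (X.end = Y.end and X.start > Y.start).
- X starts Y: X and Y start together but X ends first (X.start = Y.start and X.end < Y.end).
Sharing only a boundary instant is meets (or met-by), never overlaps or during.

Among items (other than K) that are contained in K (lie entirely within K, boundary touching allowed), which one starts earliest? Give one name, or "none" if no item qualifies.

P

Target K = [May 20, May 28].
A [May 11, May 15] → before → excluded.
F [May 9, May 11] → before → excluded.
G [May 14, May 22] → overlaps → excluded.
N [May 12, May 21] → overlaps → excluded.
P [May 21, May 28] → finishes → candidate.
Q [May 1, May 10] → before → excluded.
R [May 2, May 12] → before → excluded.
S [May 4, May 10] → before → excluded.
V [May 1, May 12] → before → excluded.
W [May 6, May 12] → before → excluded.
Among candidates, earliest start is May 21 → P.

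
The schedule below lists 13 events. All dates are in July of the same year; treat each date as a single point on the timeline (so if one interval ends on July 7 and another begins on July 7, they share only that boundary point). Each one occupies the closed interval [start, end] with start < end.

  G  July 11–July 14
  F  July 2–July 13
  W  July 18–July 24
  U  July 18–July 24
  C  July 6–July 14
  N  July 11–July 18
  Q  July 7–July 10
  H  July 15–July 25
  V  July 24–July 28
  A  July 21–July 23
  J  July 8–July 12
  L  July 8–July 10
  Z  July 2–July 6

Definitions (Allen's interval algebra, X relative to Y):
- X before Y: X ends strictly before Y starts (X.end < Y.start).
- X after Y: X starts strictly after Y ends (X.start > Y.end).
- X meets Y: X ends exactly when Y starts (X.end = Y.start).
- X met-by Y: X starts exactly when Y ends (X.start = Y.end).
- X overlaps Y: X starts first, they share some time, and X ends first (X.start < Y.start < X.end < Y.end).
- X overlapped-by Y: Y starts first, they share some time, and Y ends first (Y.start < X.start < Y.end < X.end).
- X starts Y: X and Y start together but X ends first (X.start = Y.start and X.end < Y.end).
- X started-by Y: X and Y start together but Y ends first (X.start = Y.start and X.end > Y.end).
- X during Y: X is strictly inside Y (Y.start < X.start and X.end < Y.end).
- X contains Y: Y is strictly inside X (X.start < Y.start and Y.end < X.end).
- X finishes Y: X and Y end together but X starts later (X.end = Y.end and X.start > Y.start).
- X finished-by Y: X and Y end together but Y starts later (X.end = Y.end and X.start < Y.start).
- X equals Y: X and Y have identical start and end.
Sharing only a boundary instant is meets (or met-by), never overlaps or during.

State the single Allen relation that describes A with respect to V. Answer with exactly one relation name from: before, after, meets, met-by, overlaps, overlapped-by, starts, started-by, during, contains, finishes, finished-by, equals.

A = [July 21, July 23]; V = [July 24, July 28].
Compare endpoints: A.start < V.start, A.start < V.end, A.end < V.start, A.end < V.end.
That pattern is 'before'.

before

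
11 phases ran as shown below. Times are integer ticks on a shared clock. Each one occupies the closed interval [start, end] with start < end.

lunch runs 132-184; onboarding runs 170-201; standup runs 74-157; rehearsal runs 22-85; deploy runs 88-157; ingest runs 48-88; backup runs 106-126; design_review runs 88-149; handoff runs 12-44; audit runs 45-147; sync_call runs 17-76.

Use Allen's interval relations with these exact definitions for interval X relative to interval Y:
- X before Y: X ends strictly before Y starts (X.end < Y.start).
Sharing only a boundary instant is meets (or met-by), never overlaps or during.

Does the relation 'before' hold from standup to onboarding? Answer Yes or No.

Yes

standup = [74, 157], onboarding = [170, 201].
Actual relation of standup to onboarding: before.
Asked whether 'before' holds → Yes.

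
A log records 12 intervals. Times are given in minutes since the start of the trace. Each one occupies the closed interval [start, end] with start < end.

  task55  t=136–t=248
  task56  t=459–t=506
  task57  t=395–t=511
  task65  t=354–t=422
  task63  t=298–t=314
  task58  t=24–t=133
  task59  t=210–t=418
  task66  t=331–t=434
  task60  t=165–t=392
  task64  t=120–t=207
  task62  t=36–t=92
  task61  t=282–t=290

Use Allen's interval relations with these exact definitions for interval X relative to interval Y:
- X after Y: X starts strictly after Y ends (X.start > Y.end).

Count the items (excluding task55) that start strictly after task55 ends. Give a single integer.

Target task55 = [t=136, t=248].
task56 [t=459, t=506] → after → counts.
task57 [t=395, t=511] → after → counts.
task58 [t=24, t=133] → before → no.
task59 [t=210, t=418] → overlapped-by → no.
task60 [t=165, t=392] → overlapped-by → no.
task61 [t=282, t=290] → after → counts.
task62 [t=36, t=92] → before → no.
task63 [t=298, t=314] → after → counts.
task64 [t=120, t=207] → overlaps → no.
task65 [t=354, t=422] → after → counts.
task66 [t=331, t=434] → after → counts.
Total: 6.

6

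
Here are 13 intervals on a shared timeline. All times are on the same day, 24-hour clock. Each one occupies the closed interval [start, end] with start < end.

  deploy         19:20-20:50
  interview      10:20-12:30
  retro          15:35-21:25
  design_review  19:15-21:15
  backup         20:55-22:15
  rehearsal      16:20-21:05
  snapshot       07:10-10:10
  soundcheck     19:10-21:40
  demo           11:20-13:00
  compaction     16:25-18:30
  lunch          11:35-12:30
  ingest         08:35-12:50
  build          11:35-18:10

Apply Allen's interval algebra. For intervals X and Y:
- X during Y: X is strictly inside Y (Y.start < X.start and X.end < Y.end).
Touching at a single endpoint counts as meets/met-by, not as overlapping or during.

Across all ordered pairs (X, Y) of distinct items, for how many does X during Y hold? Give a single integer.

Checking all 156 ordered pairs for relation 'during'; matching pairs in alphabetical order:
(compaction, rehearsal): compaction during rehearsal ✓
(compaction, retro): compaction during retro ✓
(deploy, design_review): deploy during design_review ✓
(deploy, rehearsal): deploy during rehearsal ✓
(deploy, retro): deploy during retro ✓
(deploy, soundcheck): deploy during soundcheck ✓
(design_review, retro): design_review during retro ✓
(design_review, soundcheck): design_review during soundcheck ✓
(interview, ingest): interview during ingest ✓
(lunch, demo): lunch during demo ✓
(lunch, ingest): lunch during ingest ✓
(rehearsal, retro): rehearsal during retro ✓
Count: 12.

12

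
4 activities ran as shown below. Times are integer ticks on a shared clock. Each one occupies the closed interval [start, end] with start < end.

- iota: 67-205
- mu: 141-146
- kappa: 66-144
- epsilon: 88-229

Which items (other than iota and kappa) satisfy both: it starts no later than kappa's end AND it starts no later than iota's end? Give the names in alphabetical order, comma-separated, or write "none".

Conditions: its start is no later than kappa's end (X.start <= 144) AND its start is no later than iota's end (X.start <= 205).
epsilon: start 88 <= 144? ✓; start 88 <= 205? ✓ → yes.
mu: start 141 <= 144? ✓; start 141 <= 205? ✓ → yes.
Result: epsilon, mu.

epsilon, mu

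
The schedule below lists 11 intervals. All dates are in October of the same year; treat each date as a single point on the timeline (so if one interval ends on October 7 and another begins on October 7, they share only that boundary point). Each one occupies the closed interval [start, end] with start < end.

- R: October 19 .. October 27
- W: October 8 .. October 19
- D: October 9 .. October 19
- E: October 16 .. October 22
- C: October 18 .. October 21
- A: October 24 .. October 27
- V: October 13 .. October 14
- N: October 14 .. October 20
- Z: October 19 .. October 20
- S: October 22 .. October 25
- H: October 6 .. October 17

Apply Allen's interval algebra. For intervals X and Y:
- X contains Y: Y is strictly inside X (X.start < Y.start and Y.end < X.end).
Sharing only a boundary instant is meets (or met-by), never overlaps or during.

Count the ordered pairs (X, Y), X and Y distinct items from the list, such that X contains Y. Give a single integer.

Checking all 110 ordered pairs for relation 'contains'; matching pairs in alphabetical order:
(C, Z): C contains Z ✓
(D, V): D contains V ✓
(E, C): E contains C ✓
(E, Z): E contains Z ✓
(H, V): H contains V ✓
(R, S): R contains S ✓
(W, V): W contains V ✓
Count: 7.

7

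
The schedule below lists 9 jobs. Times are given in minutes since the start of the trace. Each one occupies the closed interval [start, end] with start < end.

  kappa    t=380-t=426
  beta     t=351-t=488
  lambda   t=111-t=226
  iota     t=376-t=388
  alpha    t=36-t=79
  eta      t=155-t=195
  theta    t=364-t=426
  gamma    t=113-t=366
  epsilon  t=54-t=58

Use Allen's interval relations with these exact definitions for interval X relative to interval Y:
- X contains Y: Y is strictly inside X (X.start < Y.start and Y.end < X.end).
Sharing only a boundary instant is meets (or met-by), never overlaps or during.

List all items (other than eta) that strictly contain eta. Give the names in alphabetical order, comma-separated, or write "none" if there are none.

gamma, lambda

Target eta = [t=155, t=195].
alpha [t=36, t=79] → before → no.
beta [t=351, t=488] → after → no.
epsilon [t=54, t=58] → before → no.
gamma [t=113, t=366] → contains → yes.
iota [t=376, t=388] → after → no.
kappa [t=380, t=426] → after → no.
lambda [t=111, t=226] → contains → yes.
theta [t=364, t=426] → after → no.
Result: gamma, lambda.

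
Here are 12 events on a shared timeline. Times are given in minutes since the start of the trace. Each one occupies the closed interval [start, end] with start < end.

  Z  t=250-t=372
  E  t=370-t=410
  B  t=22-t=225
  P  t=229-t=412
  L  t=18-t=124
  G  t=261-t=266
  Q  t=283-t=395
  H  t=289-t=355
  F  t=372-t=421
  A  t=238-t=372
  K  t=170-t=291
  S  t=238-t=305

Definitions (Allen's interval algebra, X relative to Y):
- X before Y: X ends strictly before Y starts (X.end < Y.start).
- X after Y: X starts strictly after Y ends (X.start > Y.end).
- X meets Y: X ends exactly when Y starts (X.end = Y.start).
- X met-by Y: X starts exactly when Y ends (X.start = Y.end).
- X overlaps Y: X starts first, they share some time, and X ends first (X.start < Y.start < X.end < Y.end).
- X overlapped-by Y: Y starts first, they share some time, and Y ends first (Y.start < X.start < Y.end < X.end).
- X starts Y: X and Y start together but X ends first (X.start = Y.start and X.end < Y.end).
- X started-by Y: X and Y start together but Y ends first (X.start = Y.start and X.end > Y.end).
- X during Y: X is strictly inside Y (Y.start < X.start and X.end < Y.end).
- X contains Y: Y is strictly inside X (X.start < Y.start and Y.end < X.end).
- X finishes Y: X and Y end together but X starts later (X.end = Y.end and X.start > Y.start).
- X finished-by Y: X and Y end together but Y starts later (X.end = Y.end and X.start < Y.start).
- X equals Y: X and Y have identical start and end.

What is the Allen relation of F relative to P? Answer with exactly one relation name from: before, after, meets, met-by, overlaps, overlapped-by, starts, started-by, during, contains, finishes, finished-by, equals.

overlapped-by

F = [t=372, t=421]; P = [t=229, t=412].
Compare endpoints: F.start > P.start, F.start < P.end, F.end > P.start, F.end > P.end.
That pattern is 'overlapped-by'.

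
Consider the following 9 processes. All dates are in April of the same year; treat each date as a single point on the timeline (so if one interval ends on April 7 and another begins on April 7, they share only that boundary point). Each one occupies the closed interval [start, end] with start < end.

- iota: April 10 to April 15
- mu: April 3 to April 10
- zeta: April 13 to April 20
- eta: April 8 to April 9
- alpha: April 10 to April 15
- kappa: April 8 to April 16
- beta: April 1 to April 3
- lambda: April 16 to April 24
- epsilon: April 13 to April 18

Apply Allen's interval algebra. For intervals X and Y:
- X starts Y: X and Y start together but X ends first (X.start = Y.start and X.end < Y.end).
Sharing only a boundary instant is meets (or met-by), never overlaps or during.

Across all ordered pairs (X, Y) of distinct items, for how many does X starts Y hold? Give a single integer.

2

Checking all 72 ordered pairs for relation 'starts'; matching pairs in alphabetical order:
(epsilon, zeta): epsilon starts zeta ✓
(eta, kappa): eta starts kappa ✓
Count: 2.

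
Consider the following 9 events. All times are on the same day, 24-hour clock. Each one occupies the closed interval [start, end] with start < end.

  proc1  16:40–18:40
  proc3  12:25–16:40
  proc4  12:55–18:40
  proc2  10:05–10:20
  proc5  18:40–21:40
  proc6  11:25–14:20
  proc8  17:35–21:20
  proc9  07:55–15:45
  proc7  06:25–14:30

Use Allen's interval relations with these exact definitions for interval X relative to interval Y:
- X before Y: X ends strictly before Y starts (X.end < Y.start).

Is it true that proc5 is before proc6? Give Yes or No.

No

proc5 = [18:40, 21:40], proc6 = [11:25, 14:20].
Actual relation of proc5 to proc6: after.
Asked whether 'before' holds → No.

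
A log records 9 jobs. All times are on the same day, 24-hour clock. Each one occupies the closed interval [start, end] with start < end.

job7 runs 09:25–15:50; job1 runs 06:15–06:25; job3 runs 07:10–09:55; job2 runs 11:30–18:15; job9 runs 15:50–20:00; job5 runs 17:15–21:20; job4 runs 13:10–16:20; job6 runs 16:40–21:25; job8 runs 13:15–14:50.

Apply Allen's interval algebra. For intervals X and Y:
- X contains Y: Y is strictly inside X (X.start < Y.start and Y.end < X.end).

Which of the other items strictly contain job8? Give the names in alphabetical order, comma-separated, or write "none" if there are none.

Target job8 = [13:15, 14:50].
job1 [06:15, 06:25] → before → no.
job2 [11:30, 18:15] → contains → yes.
job3 [07:10, 09:55] → before → no.
job4 [13:10, 16:20] → contains → yes.
job5 [17:15, 21:20] → after → no.
job6 [16:40, 21:25] → after → no.
job7 [09:25, 15:50] → contains → yes.
job9 [15:50, 20:00] → after → no.
Result: job2, job4, job7.

job2, job4, job7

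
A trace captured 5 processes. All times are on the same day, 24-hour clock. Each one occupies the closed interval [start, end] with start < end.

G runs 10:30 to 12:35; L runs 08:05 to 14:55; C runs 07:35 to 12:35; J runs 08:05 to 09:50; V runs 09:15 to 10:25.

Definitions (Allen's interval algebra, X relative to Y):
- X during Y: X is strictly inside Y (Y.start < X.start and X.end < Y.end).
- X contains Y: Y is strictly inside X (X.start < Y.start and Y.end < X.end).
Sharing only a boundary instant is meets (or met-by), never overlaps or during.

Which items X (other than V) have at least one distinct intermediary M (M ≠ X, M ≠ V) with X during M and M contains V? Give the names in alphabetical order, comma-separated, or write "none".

Target V = [09:15, 10:25].
Intermediaries M with M contains V: C, L.
Via C — items with X during C: J.
Via L — items with X during L: G.
Union: G, J.

G, J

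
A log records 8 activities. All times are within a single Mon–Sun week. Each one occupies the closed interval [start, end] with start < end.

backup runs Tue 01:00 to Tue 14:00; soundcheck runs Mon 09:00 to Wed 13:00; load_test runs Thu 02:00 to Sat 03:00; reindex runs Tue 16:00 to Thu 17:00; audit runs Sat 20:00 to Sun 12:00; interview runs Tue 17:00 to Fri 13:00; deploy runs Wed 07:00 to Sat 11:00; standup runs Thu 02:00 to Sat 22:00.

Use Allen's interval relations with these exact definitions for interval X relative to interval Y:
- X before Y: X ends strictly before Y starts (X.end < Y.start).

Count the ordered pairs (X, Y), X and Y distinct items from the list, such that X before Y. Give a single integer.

13

Checking all 56 ordered pairs for relation 'before'; matching pairs in alphabetical order:
(backup, audit): backup before audit ✓
(backup, deploy): backup before deploy ✓
(backup, interview): backup before interview ✓
(backup, load_test): backup before load_test ✓
(backup, reindex): backup before reindex ✓
(backup, standup): backup before standup ✓
(deploy, audit): deploy before audit ✓
(interview, audit): interview before audit ✓
(load_test, audit): load_test before audit ✓
(reindex, audit): reindex before audit ✓
(soundcheck, audit): soundcheck before audit ✓
(soundcheck, load_test): soundcheck before load_test ✓
(soundcheck, standup): soundcheck before standup ✓
Count: 13.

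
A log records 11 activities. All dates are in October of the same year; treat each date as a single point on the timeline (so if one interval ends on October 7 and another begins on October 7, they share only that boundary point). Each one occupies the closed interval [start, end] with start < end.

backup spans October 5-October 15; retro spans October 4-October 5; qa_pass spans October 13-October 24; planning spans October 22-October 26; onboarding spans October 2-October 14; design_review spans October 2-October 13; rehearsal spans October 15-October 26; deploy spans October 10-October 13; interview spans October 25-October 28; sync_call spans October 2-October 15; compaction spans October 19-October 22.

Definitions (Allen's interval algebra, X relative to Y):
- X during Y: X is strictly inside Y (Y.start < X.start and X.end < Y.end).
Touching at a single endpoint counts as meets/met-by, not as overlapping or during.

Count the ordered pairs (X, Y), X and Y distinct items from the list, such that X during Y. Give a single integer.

Checking all 110 ordered pairs for relation 'during'; matching pairs in alphabetical order:
(compaction, qa_pass): compaction during qa_pass ✓
(compaction, rehearsal): compaction during rehearsal ✓
(deploy, backup): deploy during backup ✓
(deploy, onboarding): deploy during onboarding ✓
(deploy, sync_call): deploy during sync_call ✓
(retro, design_review): retro during design_review ✓
(retro, onboarding): retro during onboarding ✓
(retro, sync_call): retro during sync_call ✓
Count: 8.

8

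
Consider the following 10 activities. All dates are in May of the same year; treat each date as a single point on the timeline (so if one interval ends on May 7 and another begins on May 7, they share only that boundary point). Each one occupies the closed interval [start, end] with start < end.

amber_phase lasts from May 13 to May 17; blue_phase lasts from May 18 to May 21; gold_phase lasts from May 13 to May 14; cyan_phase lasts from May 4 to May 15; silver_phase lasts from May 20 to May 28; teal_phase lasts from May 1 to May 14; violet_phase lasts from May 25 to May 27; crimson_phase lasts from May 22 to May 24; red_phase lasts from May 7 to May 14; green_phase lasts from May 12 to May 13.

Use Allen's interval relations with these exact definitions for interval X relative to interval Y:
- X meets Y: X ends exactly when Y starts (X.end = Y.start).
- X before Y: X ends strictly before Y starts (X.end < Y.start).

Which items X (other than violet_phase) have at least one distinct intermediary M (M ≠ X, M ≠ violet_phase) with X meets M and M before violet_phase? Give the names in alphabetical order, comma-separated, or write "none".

green_phase

Target violet_phase = [May 25, May 27].
Intermediaries M with M before violet_phase: amber_phase, blue_phase, crimson_phase, cyan_phase, gold_phase, green_phase, red_phase, teal_phase.
Via amber_phase — items with X meets amber_phase: green_phase.
Via blue_phase — items with X meets blue_phase: none.
Via crimson_phase — items with X meets crimson_phase: none.
Via cyan_phase — items with X meets cyan_phase: none.
Via gold_phase — items with X meets gold_phase: green_phase.
Via green_phase — items with X meets green_phase: none.
Via red_phase — items with X meets red_phase: none.
Via teal_phase — items with X meets teal_phase: none.
Union: green_phase.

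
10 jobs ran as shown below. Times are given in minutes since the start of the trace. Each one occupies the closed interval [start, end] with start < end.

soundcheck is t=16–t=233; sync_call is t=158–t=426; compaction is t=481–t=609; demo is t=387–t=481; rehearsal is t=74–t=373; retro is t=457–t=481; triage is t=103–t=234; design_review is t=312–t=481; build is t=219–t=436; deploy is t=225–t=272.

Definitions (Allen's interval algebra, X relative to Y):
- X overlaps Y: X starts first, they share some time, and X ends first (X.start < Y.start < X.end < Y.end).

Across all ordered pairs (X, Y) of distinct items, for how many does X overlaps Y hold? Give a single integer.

16

Checking all 90 ordered pairs for relation 'overlaps'; matching pairs in alphabetical order:
(build, demo): build overlaps demo ✓
(build, design_review): build overlaps design_review ✓
(rehearsal, build): rehearsal overlaps build ✓
(rehearsal, design_review): rehearsal overlaps design_review ✓
(rehearsal, sync_call): rehearsal overlaps sync_call ✓
(soundcheck, build): soundcheck overlaps build ✓
(soundcheck, deploy): soundcheck overlaps deploy ✓
(soundcheck, rehearsal): soundcheck overlaps rehearsal ✓
(soundcheck, sync_call): soundcheck overlaps sync_call ✓
(soundcheck, triage): soundcheck overlaps triage ✓
(sync_call, build): sync_call overlaps build ✓
(sync_call, demo): sync_call overlaps demo ✓
(sync_call, design_review): sync_call overlaps design_review ✓
(triage, build): triage overlaps build ✓
(triage, deploy): triage overlaps deploy ✓
(triage, sync_call): triage overlaps sync_call ✓
Count: 16.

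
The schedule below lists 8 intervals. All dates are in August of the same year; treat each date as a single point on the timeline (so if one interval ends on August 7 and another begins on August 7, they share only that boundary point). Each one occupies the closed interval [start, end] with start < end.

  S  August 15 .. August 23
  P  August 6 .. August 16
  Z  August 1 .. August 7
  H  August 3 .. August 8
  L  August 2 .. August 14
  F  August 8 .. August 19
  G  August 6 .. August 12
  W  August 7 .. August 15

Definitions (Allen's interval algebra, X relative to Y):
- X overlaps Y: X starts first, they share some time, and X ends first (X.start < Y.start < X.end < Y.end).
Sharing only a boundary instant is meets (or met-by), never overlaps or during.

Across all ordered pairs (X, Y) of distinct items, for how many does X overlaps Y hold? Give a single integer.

16

Checking all 56 ordered pairs for relation 'overlaps'; matching pairs in alphabetical order:
(F, S): F overlaps S ✓
(G, F): G overlaps F ✓
(G, W): G overlaps W ✓
(H, G): H overlaps G ✓
(H, P): H overlaps P ✓
(H, W): H overlaps W ✓
(L, F): L overlaps F ✓
(L, P): L overlaps P ✓
(L, W): L overlaps W ✓
(P, F): P overlaps F ✓
(P, S): P overlaps S ✓
(W, F): W overlaps F ✓
(Z, G): Z overlaps G ✓
(Z, H): Z overlaps H ✓
(Z, L): Z overlaps L ✓
(Z, P): Z overlaps P ✓
Count: 16.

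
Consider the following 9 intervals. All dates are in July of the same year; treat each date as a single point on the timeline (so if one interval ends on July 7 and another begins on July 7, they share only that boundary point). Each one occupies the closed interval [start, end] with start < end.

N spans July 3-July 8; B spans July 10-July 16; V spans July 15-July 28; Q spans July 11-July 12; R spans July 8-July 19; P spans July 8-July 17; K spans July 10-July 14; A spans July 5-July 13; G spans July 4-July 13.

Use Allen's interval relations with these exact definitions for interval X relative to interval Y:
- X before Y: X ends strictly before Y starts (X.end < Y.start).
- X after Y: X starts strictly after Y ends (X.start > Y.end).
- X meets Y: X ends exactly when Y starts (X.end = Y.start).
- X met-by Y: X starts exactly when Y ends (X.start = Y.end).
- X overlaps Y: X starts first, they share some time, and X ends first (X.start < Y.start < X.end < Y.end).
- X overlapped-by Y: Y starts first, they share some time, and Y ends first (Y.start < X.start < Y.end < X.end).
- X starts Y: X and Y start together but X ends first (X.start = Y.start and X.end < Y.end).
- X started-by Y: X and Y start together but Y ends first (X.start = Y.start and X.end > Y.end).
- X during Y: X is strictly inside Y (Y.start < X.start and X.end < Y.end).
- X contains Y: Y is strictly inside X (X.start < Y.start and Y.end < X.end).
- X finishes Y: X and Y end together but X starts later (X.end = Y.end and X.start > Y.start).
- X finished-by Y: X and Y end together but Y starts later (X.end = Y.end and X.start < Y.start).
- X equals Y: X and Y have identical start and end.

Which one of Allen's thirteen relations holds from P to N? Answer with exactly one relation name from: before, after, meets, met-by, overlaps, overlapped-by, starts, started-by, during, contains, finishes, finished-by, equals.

met-by

P = [July 8, July 17]; N = [July 3, July 8].
Compare endpoints: P.start > N.start, P.start = N.end, P.end > N.start, P.end > N.end.
That pattern is 'met-by'.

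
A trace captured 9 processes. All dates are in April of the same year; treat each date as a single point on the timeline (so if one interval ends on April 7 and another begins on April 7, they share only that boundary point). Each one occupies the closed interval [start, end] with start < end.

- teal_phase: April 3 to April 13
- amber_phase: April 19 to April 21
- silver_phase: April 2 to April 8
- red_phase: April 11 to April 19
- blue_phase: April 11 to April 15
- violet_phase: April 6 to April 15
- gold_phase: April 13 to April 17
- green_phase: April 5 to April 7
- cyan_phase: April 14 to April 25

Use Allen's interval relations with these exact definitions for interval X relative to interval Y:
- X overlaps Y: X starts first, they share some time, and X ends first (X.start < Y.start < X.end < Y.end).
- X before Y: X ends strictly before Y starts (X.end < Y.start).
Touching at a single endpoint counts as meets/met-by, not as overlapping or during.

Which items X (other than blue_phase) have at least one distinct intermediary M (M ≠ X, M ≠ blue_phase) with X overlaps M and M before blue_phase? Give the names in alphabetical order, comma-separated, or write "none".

none

Target blue_phase = [April 11, April 15].
Intermediaries M with M before blue_phase: green_phase, silver_phase.
Via green_phase — items with X overlaps green_phase: none.
Via silver_phase — items with X overlaps silver_phase: none.
Union: none.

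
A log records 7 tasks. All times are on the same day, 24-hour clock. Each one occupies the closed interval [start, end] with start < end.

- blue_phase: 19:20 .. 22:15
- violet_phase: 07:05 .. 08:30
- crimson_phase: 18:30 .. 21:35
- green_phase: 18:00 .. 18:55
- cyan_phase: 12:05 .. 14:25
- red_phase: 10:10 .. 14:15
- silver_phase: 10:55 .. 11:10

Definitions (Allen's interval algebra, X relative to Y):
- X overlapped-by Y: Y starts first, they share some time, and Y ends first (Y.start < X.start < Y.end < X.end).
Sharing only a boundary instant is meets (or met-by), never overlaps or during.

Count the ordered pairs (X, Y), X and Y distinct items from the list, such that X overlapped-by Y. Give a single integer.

Checking all 42 ordered pairs for relation 'overlapped-by'; matching pairs in alphabetical order:
(blue_phase, crimson_phase): blue_phase overlapped-by crimson_phase ✓
(crimson_phase, green_phase): crimson_phase overlapped-by green_phase ✓
(cyan_phase, red_phase): cyan_phase overlapped-by red_phase ✓
Count: 3.

3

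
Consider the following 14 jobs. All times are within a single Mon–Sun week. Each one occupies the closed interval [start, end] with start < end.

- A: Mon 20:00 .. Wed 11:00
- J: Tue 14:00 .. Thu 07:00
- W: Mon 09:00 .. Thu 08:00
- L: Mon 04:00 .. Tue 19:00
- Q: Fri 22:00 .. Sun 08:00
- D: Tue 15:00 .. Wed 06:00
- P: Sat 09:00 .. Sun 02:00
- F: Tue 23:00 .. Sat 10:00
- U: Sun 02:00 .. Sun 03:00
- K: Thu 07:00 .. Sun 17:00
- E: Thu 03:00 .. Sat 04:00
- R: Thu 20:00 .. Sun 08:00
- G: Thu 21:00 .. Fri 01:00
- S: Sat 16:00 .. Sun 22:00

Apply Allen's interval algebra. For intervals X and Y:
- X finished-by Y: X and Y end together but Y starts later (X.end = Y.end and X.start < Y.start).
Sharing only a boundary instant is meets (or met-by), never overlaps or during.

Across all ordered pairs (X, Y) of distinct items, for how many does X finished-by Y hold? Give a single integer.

1

Checking all 182 ordered pairs for relation 'finished-by'; matching pairs in alphabetical order:
(R, Q): R finished-by Q ✓
Count: 1.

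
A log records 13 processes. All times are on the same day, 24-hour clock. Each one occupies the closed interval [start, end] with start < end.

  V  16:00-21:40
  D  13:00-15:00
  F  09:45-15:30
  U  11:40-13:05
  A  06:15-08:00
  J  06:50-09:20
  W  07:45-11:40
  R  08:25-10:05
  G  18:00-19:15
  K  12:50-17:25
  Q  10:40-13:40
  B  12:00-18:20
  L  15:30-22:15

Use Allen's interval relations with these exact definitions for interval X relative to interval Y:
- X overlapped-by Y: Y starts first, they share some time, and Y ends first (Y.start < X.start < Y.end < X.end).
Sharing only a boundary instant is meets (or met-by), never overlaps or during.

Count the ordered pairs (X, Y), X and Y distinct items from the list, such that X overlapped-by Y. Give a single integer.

20

Checking all 156 ordered pairs for relation 'overlapped-by'; matching pairs in alphabetical order:
(B, F): B overlapped-by F ✓
(B, Q): B overlapped-by Q ✓
(B, U): B overlapped-by U ✓
(D, Q): D overlapped-by Q ✓
(D, U): D overlapped-by U ✓
(F, R): F overlapped-by R ✓
(F, W): F overlapped-by W ✓
(G, B): G overlapped-by B ✓
(J, A): J overlapped-by A ✓
(K, F): K overlapped-by F ✓
(K, Q): K overlapped-by Q ✓
(K, U): K overlapped-by U ✓
(L, B): L overlapped-by B ✓
(L, K): L overlapped-by K ✓
(Q, W): Q overlapped-by W ✓
(R, J): R overlapped-by J ✓
(V, B): V overlapped-by B ✓
(V, K): V overlapped-by K ✓
(W, A): W overlapped-by A ✓
(W, J): W overlapped-by J ✓
Count: 20.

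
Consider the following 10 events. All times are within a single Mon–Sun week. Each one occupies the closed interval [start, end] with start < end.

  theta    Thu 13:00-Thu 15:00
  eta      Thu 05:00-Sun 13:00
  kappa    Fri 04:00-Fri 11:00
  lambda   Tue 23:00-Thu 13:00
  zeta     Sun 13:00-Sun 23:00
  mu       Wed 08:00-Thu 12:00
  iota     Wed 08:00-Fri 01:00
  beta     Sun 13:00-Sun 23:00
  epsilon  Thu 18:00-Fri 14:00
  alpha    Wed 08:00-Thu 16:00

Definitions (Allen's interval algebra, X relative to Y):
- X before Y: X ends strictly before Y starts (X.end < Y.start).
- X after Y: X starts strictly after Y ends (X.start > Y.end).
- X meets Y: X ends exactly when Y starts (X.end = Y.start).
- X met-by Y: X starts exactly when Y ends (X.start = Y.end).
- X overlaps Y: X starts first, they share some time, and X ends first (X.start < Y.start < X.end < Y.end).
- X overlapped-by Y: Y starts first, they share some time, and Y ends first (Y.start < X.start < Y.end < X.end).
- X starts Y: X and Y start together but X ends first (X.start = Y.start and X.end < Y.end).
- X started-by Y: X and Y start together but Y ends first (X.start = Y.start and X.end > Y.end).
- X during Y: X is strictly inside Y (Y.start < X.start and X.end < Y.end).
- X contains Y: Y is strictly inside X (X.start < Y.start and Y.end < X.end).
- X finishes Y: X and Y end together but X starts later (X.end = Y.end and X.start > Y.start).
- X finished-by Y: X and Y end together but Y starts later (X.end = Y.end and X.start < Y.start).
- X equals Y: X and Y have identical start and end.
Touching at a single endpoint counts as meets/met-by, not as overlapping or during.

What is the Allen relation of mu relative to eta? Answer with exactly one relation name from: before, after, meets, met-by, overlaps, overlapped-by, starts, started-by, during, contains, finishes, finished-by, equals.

mu = [Wed 08:00, Thu 12:00]; eta = [Thu 05:00, Sun 13:00].
Compare endpoints: mu.start < eta.start, mu.start < eta.end, mu.end > eta.start, mu.end < eta.end.
That pattern is 'overlaps'.

overlaps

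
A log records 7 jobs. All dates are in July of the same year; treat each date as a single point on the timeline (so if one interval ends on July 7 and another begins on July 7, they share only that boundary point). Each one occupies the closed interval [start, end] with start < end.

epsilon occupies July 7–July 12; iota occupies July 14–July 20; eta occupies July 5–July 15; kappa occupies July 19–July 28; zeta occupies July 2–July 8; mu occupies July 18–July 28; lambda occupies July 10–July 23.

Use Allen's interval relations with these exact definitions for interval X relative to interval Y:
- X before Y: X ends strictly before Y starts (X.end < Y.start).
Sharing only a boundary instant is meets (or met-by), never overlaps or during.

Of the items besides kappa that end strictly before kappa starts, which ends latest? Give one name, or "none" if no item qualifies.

Target kappa = [July 19, July 28].
epsilon [July 7, July 12] → before → candidate.
eta [July 5, July 15] → before → candidate.
iota [July 14, July 20] → overlaps → excluded.
lambda [July 10, July 23] → overlaps → excluded.
mu [July 18, July 28] → finished-by → excluded.
zeta [July 2, July 8] → before → candidate.
Among candidates, latest end is July 15 → eta.

eta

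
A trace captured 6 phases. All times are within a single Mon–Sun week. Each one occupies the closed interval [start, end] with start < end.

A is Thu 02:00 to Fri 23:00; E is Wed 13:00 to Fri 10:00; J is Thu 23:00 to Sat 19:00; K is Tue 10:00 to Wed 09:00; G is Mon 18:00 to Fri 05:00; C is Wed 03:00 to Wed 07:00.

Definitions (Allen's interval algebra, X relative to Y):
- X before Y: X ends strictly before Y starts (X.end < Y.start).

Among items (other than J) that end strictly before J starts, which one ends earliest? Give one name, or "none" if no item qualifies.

Target J = [Thu 23:00, Sat 19:00].
A [Thu 02:00, Fri 23:00] → overlaps → excluded.
C [Wed 03:00, Wed 07:00] → before → candidate.
E [Wed 13:00, Fri 10:00] → overlaps → excluded.
G [Mon 18:00, Fri 05:00] → overlaps → excluded.
K [Tue 10:00, Wed 09:00] → before → candidate.
Among candidates, earliest end is Wed 07:00 → C.

C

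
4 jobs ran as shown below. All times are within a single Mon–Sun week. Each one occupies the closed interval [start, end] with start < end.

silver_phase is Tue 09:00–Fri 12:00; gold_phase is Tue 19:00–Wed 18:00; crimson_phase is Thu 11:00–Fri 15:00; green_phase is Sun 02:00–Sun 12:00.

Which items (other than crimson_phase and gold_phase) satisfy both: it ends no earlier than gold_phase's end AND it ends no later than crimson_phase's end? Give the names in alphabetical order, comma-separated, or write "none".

silver_phase

Conditions: its end is no earlier than gold_phase's end (X.end >= Wed 18:00) AND its end is no later than crimson_phase's end (X.end <= Fri 15:00).
green_phase: end Sun 12:00 >= Wed 18:00? ✓; end Sun 12:00 <= Fri 15:00? ✗ → no.
silver_phase: end Fri 12:00 >= Wed 18:00? ✓; end Fri 12:00 <= Fri 15:00? ✓ → yes.
Result: silver_phase.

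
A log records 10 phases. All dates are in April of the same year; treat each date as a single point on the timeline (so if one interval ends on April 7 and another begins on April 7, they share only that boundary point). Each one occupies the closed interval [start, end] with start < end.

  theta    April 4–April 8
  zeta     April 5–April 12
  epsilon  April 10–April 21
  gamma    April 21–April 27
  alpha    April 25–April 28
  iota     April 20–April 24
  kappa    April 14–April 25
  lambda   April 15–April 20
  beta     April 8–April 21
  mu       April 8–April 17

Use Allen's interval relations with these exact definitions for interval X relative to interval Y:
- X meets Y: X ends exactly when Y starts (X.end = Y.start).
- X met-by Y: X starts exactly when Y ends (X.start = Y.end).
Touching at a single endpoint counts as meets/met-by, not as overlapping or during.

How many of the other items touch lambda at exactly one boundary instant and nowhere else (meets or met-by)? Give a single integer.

Target lambda = [April 15, April 20].
alpha [April 25, April 28] → after → no.
beta [April 8, April 21] → contains → no.
epsilon [April 10, April 21] → contains → no.
gamma [April 21, April 27] → after → no.
iota [April 20, April 24] → met-by → counts.
kappa [April 14, April 25] → contains → no.
mu [April 8, April 17] → overlaps → no.
theta [April 4, April 8] → before → no.
zeta [April 5, April 12] → before → no.
Total: 1.

1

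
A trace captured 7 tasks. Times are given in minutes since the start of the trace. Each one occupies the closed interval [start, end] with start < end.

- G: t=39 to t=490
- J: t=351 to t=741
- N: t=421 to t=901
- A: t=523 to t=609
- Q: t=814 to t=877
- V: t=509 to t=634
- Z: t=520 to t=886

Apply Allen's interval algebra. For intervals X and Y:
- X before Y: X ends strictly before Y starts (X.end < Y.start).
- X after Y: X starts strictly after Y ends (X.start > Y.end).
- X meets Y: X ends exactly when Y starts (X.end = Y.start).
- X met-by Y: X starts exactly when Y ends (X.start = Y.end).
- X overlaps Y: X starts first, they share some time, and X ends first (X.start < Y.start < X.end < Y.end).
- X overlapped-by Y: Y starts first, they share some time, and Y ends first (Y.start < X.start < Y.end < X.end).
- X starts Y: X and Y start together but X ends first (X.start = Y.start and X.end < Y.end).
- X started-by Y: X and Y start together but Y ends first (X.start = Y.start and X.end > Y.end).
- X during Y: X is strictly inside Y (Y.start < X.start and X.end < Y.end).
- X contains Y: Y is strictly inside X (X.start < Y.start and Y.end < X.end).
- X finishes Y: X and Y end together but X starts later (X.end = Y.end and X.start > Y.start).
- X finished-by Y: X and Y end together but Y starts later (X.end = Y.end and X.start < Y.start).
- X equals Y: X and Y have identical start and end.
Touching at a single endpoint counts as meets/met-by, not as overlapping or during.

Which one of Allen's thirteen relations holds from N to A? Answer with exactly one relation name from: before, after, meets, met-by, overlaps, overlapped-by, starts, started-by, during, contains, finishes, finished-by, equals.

contains

N = [t=421, t=901]; A = [t=523, t=609].
Compare endpoints: N.start < A.start, N.start < A.end, N.end > A.start, N.end > A.end.
That pattern is 'contains'.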